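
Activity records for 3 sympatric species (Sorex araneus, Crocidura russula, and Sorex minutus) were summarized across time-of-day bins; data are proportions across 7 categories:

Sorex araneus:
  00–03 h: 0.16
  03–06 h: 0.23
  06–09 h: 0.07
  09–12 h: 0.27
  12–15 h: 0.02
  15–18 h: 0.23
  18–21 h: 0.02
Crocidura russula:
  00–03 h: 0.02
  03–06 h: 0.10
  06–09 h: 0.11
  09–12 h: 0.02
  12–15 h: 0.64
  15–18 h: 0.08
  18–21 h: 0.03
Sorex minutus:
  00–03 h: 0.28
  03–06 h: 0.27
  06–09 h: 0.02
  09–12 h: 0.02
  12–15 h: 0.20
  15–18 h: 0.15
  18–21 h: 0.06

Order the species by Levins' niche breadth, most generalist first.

Σp_aranᵢ² = 0.16² + 0.23² + 0.07² + 0.27² + 0.02² + 0.23² + 0.02² = 0.0256 + 0.0529 + 0.0049 + 0.0729 + 0.0004 + 0.0529 + 0.0004 = 0.2100
B_aran = 1 / 0.2100 = 4.7619
Σp_russᵢ² = 0.02² + 0.10² + 0.11² + 0.02² + 0.64² + 0.08² + 0.03² = 0.0004 + 0.0100 + 0.0121 + 0.0004 + 0.4096 + 0.0064 + 0.0009 = 0.4398
B_russ = 1 / 0.4398 = 2.2738
Σp_minuᵢ² = 0.28² + 0.27² + 0.02² + 0.02² + 0.20² + 0.15² + 0.06² = 0.0784 + 0.0729 + 0.0004 + 0.0004 + 0.0400 + 0.0225 + 0.0036 = 0.2182
B_minu = 1 / 0.2182 = 4.5830
Ranking by B (broadest → narrowest): Sorex araneus (4.76) > Sorex minutus (4.58) > Crocidura russula (2.27)

Sorex araneus > Sorex minutus > Crocidura russula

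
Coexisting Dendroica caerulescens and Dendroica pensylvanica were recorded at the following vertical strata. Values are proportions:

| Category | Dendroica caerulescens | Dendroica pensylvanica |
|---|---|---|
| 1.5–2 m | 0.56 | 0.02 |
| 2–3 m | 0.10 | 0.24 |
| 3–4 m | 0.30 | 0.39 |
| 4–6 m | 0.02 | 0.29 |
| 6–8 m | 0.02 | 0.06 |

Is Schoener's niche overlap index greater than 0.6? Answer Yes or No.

Σ|p₁ᵢ − p₂ᵢ| = 0.54 + 0.14 + 0.09 + 0.27 + 0.04 = 1.08
D = 1 − ½ × 1.08 = 1 − 0.540 = 0.4600
D = 0.4600 < 0.6 → No.

No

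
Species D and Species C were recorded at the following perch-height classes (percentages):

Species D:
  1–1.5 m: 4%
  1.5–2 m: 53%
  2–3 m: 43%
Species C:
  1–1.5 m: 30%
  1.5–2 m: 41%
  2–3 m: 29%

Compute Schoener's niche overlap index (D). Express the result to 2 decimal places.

Convert percentages to proportions (divide by 100).
Σ|p₁ᵢ − p₂ᵢ| = 0.26 + 0.12 + 0.14 = 0.52
D = 1 − ½ × 0.52 = 1 − 0.260 = 0.7400

0.74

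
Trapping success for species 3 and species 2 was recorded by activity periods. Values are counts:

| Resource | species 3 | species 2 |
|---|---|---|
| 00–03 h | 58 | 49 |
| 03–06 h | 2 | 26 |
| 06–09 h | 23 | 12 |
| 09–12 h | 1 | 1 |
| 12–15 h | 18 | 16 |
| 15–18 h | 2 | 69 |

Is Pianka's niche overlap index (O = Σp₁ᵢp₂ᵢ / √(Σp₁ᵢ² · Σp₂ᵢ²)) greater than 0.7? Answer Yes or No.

No

Proportions for species 3 (n=104): 58/104=0.5577, 2/104=0.0192, 23/104=0.2212, 1/104=0.0096, 18/104=0.1731, 2/104=0.0192
Proportions for species 2 (n=173): 49/173=0.2832, 26/173=0.1503, 12/173=0.0694, 1/173=0.0058, 16/173=0.0925, 69/173=0.3988
Σ p₁ᵢp₂ᵢ = 0.157941 + 0.002886 + 0.015351 + 0.000056 + 0.016012 + 0.007657 = 0.199903
Σp_1ᵢ² = 0.5577² + 0.0192² + 0.2212² + 0.0096² + 0.1731² + 0.0192² = 0.311029 + 0.000369 + 0.048929 + 0.000092 + 0.029964 + 0.000369 = 0.390752
Σp_2ᵢ² = 0.2832² + 0.1503² + 0.0694² + 0.0058² + 0.0925² + 0.3988² = 0.080202 + 0.022590 + 0.004816 + 0.000034 + 0.008556 + 0.159041 = 0.275239
O = 0.199903 / √(0.390752 × 0.275239) = 0.199903 / 0.3279485 = 0.6096
O = 0.6096 < 0.7 → No.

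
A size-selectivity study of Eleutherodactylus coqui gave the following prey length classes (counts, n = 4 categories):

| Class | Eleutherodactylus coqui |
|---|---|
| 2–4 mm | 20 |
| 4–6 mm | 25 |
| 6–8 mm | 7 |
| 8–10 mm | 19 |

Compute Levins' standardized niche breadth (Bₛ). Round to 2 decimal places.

Proportions for Eleutherodactylus coqui (n=71): 20/71=0.2817, 25/71=0.3521, 7/71=0.0986, 19/71=0.2676
Σpᵢ² = 0.2817² + 0.3521² + 0.0986² + 0.2676² = 0.079355 + 0.123974 + 0.009722 + 0.071610 = 0.284661
B = 1 / 0.284661 = 3.5130
Bₛ = (B − 1)/(n − 1) = (3.5130 − 1)/(4 − 1) = 2.5130/3 = 0.8377

0.84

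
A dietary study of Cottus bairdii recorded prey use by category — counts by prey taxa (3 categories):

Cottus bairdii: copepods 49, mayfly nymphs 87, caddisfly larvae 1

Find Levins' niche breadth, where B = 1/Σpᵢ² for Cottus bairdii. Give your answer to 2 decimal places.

Proportions for Cottus bairdii (n=137): 49/137=0.3577, 87/137=0.6350, 1/137=0.0073
Σpᵢ² = 0.3577² + 0.6350² + 0.0073² = 0.127949 + 0.403225 + 0.000053 = 0.531227
B = 1 / 0.531227 = 1.8824

1.88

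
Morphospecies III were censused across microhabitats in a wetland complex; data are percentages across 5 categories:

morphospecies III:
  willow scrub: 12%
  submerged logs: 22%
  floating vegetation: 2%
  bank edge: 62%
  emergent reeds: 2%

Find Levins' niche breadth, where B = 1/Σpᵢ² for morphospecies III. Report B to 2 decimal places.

2.23

Convert percentages to proportions (divide by 100).
Σpᵢ² = 0.12² + 0.22² + 0.02² + 0.62² + 0.02² = 0.0144 + 0.0484 + 0.0004 + 0.3844 + 0.0004 = 0.4480
B = 1 / 0.4480 = 2.2321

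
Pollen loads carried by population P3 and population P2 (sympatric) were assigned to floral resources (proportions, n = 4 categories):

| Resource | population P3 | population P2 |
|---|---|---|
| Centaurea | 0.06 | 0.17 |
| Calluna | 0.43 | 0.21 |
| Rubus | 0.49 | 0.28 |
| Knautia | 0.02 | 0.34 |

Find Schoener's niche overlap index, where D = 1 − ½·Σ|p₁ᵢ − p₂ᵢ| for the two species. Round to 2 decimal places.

Σ|p₁ᵢ − p₂ᵢ| = 0.11 + 0.22 + 0.21 + 0.32 = 0.86
D = 1 − ½ × 0.86 = 1 − 0.430 = 0.5700

0.57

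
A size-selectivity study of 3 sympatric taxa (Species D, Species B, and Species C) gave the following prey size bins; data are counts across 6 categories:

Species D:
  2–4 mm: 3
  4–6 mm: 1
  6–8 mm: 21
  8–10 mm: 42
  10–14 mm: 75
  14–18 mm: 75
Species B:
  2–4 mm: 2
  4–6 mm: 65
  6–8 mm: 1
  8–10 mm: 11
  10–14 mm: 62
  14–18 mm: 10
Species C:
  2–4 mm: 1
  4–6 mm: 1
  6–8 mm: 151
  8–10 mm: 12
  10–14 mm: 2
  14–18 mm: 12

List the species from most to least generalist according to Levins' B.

Proportions for Species D (n=217): 3/217=0.0138, 1/217=0.0046, 21/217=0.0968, 42/217=0.1935, 75/217=0.3456, 75/217=0.3456
Proportions for Species B (n=151): 2/151=0.0132, 65/151=0.4305, 1/151=0.0066, 11/151=0.0728, 62/151=0.4106, 10/151=0.0662
Proportions for Species C (n=179): 1/179=0.0056, 1/179=0.0056, 151/179=0.8436, 12/179=0.0670, 2/179=0.0112, 12/179=0.0670
Σp_Dᵢ² = 0.0138² + 0.0046² + 0.0968² + 0.1935² + 0.3456² + 0.3456² = 0.000190 + 0.000021 + 0.009370 + 0.037442 + 0.119439 + 0.119439 = 0.285901
B_D = 1 / 0.285901 = 3.4977
Σp_Bᵢ² = 0.0132² + 0.4305² + 0.0066² + 0.0728² + 0.4106² + 0.0662² = 0.000174 + 0.185330 + 0.000044 + 0.005300 + 0.168592 + 0.004382 = 0.363822
B_B = 1 / 0.363822 = 2.7486
Σp_Cᵢ² = 0.0056² + 0.0056² + 0.8436² + 0.0670² + 0.0112² + 0.0670² = 0.000031 + 0.000031 + 0.711661 + 0.004489 + 0.000125 + 0.004489 = 0.720826
B_C = 1 / 0.720826 = 1.3873
Ranking by B (broadest → narrowest): Species D (3.50) > Species B (2.75) > Species C (1.39)

Species D > Species B > Species C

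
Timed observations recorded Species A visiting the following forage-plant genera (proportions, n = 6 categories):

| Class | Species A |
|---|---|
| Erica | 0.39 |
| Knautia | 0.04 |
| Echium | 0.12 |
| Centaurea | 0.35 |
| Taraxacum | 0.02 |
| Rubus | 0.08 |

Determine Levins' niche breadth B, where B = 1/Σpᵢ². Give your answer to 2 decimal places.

3.36

Σpᵢ² = 0.39² + 0.04² + 0.12² + 0.35² + 0.02² + 0.08² = 0.1521 + 0.0016 + 0.0144 + 0.1225 + 0.0004 + 0.0064 = 0.2974
B = 1 / 0.2974 = 3.3625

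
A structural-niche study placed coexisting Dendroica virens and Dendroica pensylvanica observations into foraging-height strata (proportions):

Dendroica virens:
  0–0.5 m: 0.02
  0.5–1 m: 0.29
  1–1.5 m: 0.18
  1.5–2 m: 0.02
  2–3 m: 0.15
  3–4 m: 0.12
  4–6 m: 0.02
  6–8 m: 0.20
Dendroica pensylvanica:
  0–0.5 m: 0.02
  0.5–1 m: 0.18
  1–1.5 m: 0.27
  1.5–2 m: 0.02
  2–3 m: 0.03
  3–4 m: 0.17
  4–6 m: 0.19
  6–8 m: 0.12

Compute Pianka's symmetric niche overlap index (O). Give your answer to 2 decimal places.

0.81

Σ p₁ᵢp₂ᵢ = 0.0004 + 0.0522 + 0.0486 + 0.0004 + 0.0045 + 0.0204 + 0.0038 + 0.0240 = 0.1543
Σp_1ᵢ² = 0.02² + 0.29² + 0.18² + 0.02² + 0.15² + 0.12² + 0.02² + 0.20² = 0.0004 + 0.0841 + 0.0324 + 0.0004 + 0.0225 + 0.0144 + 0.0004 + 0.0400 = 0.1946
Σp_2ᵢ² = 0.02² + 0.18² + 0.27² + 0.02² + 0.03² + 0.17² + 0.19² + 0.12² = 0.0004 + 0.0324 + 0.0729 + 0.0004 + 0.0009 + 0.0289 + 0.0361 + 0.0144 = 0.1864
O = 0.1543 / √(0.1946 × 0.1864) = 0.1543 / 0.19046 = 0.8101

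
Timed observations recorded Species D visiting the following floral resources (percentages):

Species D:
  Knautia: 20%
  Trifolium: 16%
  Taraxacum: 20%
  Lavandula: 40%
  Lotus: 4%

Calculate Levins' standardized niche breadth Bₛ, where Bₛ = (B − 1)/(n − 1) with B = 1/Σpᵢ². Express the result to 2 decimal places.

Convert percentages to proportions (divide by 100).
Σpᵢ² = 0.20² + 0.16² + 0.20² + 0.40² + 0.04² = 0.0400 + 0.0256 + 0.0400 + 0.1600 + 0.0016 = 0.2672
B = 1 / 0.2672 = 3.7425
Bₛ = (B − 1)/(n − 1) = (3.7425 − 1)/(5 − 1) = 2.7425/4 = 0.6856

0.69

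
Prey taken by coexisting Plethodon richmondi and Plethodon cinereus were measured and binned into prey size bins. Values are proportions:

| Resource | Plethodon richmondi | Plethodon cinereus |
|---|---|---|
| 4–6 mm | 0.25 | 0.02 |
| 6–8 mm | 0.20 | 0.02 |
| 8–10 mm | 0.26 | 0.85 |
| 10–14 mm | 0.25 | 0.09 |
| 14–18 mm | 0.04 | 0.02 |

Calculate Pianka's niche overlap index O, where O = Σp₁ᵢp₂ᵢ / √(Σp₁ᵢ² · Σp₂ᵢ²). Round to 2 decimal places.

0.61

Σ p₁ᵢp₂ᵢ = 0.0050 + 0.0040 + 0.2210 + 0.0225 + 0.0008 = 0.2533
Σp_1ᵢ² = 0.25² + 0.20² + 0.26² + 0.25² + 0.04² = 0.0625 + 0.0400 + 0.0676 + 0.0625 + 0.0016 = 0.2342
Σp_2ᵢ² = 0.02² + 0.02² + 0.85² + 0.09² + 0.02² = 0.0004 + 0.0004 + 0.7225 + 0.0081 + 0.0004 = 0.7318
O = 0.2533 / √(0.2342 × 0.7318) = 0.2533 / 0.41399 = 0.6119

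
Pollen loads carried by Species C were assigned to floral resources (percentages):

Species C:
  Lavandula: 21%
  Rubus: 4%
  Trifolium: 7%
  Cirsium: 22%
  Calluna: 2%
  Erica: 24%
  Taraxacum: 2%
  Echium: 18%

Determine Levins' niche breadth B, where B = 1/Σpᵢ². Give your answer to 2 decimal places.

5.27

Convert percentages to proportions (divide by 100).
Σpᵢ² = 0.21² + 0.04² + 0.07² + 0.22² + 0.02² + 0.24² + 0.02² + 0.18² = 0.0441 + 0.0016 + 0.0049 + 0.0484 + 0.0004 + 0.0576 + 0.0004 + 0.0324 = 0.1898
B = 1 / 0.1898 = 5.2687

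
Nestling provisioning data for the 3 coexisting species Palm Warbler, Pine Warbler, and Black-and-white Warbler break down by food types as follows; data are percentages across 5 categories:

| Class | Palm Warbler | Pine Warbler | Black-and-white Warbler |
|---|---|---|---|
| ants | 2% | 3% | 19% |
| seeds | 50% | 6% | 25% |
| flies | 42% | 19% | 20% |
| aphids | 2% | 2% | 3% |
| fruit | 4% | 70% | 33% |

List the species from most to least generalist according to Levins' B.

Convert percentages to proportions (divide by 100).
Σp_Palmᵢ² = 0.02² + 0.50² + 0.42² + 0.02² + 0.04² = 0.0004 + 0.2500 + 0.1764 + 0.0004 + 0.0016 = 0.4288
B_Palm = 1 / 0.4288 = 2.3321
Σp_Pineᵢ² = 0.03² + 0.06² + 0.19² + 0.02² + 0.70² = 0.0009 + 0.0036 + 0.0361 + 0.0004 + 0.4900 = 0.5310
B_Pine = 1 / 0.5310 = 1.8832
Σp_Blacᵢ² = 0.19² + 0.25² + 0.20² + 0.03² + 0.33² = 0.0361 + 0.0625 + 0.0400 + 0.0009 + 0.1089 = 0.2484
B_Blac = 1 / 0.2484 = 4.0258
Ranking by B (broadest → narrowest): Black-and-white Warbler (4.03) > Palm Warbler (2.33) > Pine Warbler (1.88)

Black-and-white Warbler > Palm Warbler > Pine Warbler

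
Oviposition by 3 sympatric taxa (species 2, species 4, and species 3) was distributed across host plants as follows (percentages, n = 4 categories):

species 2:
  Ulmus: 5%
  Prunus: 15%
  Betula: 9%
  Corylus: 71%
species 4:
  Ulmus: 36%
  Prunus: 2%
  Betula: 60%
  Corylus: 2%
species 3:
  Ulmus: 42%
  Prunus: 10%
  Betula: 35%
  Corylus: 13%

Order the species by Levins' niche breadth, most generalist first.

species 3 > species 4 > species 2

Convert percentages to proportions (divide by 100).
Σp_2ᵢ² = 0.05² + 0.15² + 0.09² + 0.71² = 0.0025 + 0.0225 + 0.0081 + 0.5041 = 0.5372
B_2 = 1 / 0.5372 = 1.8615
Σp_4ᵢ² = 0.36² + 0.02² + 0.60² + 0.02² = 0.1296 + 0.0004 + 0.3600 + 0.0004 = 0.4904
B_4 = 1 / 0.4904 = 2.0392
Σp_3ᵢ² = 0.42² + 0.10² + 0.35² + 0.13² = 0.1764 + 0.0100 + 0.1225 + 0.0169 = 0.3258
B_3 = 1 / 0.3258 = 3.0694
Ranking by B (broadest → narrowest): species 3 (3.07) > species 4 (2.04) > species 2 (1.86)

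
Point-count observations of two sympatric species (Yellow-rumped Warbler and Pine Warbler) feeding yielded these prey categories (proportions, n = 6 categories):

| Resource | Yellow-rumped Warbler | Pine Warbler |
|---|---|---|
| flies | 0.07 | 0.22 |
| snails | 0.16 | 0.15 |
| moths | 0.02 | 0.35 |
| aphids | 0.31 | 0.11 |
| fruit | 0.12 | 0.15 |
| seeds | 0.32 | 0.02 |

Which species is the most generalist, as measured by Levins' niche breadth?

Σp_Yellᵢ² = 0.07² + 0.16² + 0.02² + 0.31² + 0.12² + 0.32² = 0.0049 + 0.0256 + 0.0004 + 0.0961 + 0.0144 + 0.1024 = 0.2438
B_Yell = 1 / 0.2438 = 4.1017
Σp_Pineᵢ² = 0.22² + 0.15² + 0.35² + 0.11² + 0.15² + 0.02² = 0.0484 + 0.0225 + 0.1225 + 0.0121 + 0.0225 + 0.0004 = 0.2284
B_Pine = 1 / 0.2284 = 4.3783
Highest B → broadest niche (most generalist): Pine Warbler (B = 4.38).

Pine Warbler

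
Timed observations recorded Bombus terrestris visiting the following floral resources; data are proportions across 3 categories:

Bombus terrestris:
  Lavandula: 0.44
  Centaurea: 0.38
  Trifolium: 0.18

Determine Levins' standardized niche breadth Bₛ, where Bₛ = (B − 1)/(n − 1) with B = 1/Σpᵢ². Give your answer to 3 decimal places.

Σpᵢ² = 0.44² + 0.38² + 0.18² = 0.1936 + 0.1444 + 0.0324 = 0.3704
B = 1 / 0.3704 = 2.69978
Bₛ = (B − 1)/(n − 1) = (2.69978 − 1)/(3 − 1) = 1.69978/2 = 0.84989

0.850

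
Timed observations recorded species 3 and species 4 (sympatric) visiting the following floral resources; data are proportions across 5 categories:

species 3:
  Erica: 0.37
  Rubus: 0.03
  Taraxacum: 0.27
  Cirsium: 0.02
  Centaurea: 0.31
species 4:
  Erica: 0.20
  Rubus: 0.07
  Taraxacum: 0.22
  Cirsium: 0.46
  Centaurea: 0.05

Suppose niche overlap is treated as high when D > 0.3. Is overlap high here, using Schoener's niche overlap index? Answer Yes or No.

Σ|p₁ᵢ − p₂ᵢ| = 0.17 + 0.04 + 0.05 + 0.44 + 0.26 = 0.96
D = 1 − ½ × 0.96 = 1 − 0.480 = 0.5200
D = 0.5200 > 0.3 → Yes.

Yes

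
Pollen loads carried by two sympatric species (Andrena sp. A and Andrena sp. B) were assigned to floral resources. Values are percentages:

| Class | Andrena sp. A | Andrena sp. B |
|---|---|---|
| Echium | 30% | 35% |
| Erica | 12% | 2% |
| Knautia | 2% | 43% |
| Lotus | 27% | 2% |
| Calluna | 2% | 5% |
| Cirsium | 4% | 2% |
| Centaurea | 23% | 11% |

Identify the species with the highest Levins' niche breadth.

Andrena sp. A

Convert percentages to proportions (divide by 100).
Σp_Aᵢ² = 0.30² + 0.12² + 0.02² + 0.27² + 0.02² + 0.04² + 0.23² = 0.0900 + 0.0144 + 0.0004 + 0.0729 + 0.0004 + 0.0016 + 0.0529 = 0.2326
B_A = 1 / 0.2326 = 4.2992
Σp_Bᵢ² = 0.35² + 0.02² + 0.43² + 0.02² + 0.05² + 0.02² + 0.11² = 0.1225 + 0.0004 + 0.1849 + 0.0004 + 0.0025 + 0.0004 + 0.0121 = 0.3232
B_B = 1 / 0.3232 = 3.0941
Highest B → broadest niche (most generalist): Andrena sp. A (B = 4.30).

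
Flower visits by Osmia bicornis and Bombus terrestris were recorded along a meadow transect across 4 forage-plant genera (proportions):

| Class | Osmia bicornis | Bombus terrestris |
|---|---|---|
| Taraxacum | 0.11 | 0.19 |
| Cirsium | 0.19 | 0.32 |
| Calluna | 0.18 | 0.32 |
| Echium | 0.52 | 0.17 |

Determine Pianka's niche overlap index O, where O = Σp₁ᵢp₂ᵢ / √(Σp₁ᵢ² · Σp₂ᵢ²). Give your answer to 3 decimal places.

Σ p₁ᵢp₂ᵢ = 0.0209 + 0.0608 + 0.0576 + 0.0884 = 0.2277
Σp_1ᵢ² = 0.11² + 0.19² + 0.18² + 0.52² = 0.0121 + 0.0361 + 0.0324 + 0.2704 = 0.3510
Σp_2ᵢ² = 0.19² + 0.32² + 0.32² + 0.17² = 0.0361 + 0.1024 + 0.1024 + 0.0289 = 0.2698
O = 0.2277 / √(0.3510 × 0.2698) = 0.2277 / 0.307733 = 0.73993

0.740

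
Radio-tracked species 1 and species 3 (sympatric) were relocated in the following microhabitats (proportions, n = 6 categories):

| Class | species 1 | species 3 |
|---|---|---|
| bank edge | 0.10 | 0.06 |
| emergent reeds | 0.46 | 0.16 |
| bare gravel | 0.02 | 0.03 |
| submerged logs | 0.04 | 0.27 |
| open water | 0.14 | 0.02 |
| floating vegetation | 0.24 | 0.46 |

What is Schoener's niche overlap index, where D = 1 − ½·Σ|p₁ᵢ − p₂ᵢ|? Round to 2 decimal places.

Σ|p₁ᵢ − p₂ᵢ| = 0.04 + 0.30 + 0.01 + 0.23 + 0.12 + 0.22 = 0.92
D = 1 − ½ × 0.92 = 1 − 0.460 = 0.5400

0.54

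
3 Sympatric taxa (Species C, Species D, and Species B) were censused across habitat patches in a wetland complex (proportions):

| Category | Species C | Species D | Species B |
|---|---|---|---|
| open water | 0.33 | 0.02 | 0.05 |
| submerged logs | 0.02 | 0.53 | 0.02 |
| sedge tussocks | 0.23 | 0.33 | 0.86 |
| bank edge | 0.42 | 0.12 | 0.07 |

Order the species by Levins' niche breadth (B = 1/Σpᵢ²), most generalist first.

Σp_Cᵢ² = 0.33² + 0.02² + 0.23² + 0.42² = 0.1089 + 0.0004 + 0.0529 + 0.1764 = 0.3386
B_C = 1 / 0.3386 = 2.9533
Σp_Dᵢ² = 0.02² + 0.53² + 0.33² + 0.12² = 0.0004 + 0.2809 + 0.1089 + 0.0144 = 0.4046
B_D = 1 / 0.4046 = 2.4716
Σp_Bᵢ² = 0.05² + 0.02² + 0.86² + 0.07² = 0.0025 + 0.0004 + 0.7396 + 0.0049 = 0.7474
B_B = 1 / 0.7474 = 1.3380
Ranking by B (broadest → narrowest): Species C (2.95) > Species D (2.47) > Species B (1.34)

Species C > Species D > Species B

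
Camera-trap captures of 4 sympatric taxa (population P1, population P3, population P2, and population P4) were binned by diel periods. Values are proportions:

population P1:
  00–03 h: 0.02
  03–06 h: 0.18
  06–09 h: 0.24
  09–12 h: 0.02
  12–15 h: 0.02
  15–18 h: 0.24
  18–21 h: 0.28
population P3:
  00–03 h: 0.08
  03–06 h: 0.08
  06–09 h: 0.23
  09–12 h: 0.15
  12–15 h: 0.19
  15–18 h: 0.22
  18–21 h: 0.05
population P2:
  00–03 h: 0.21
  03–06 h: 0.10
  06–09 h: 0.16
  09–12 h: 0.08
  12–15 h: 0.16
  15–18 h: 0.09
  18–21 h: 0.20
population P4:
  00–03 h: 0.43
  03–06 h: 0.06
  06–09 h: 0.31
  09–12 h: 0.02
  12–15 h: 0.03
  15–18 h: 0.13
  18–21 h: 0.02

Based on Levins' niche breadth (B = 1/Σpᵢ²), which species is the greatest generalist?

population P2

Σp_P1ᵢ² = 0.02² + 0.18² + 0.24² + 0.02² + 0.02² + 0.24² + 0.28² = 0.0004 + 0.0324 + 0.0576 + 0.0004 + 0.0004 + 0.0576 + 0.0784 = 0.2272
B_P1 = 1 / 0.2272 = 4.4014
Σp_P3ᵢ² = 0.08² + 0.08² + 0.23² + 0.15² + 0.19² + 0.22² + 0.05² = 0.0064 + 0.0064 + 0.0529 + 0.0225 + 0.0361 + 0.0484 + 0.0025 = 0.1752
B_P3 = 1 / 0.1752 = 5.7078
Σp_P2ᵢ² = 0.21² + 0.10² + 0.16² + 0.08² + 0.16² + 0.09² + 0.20² = 0.0441 + 0.0100 + 0.0256 + 0.0064 + 0.0256 + 0.0081 + 0.0400 = 0.1598
B_P2 = 1 / 0.1598 = 6.2578
Σp_P4ᵢ² = 0.43² + 0.06² + 0.31² + 0.02² + 0.03² + 0.13² + 0.02² = 0.1849 + 0.0036 + 0.0961 + 0.0004 + 0.0009 + 0.0169 + 0.0004 = 0.3032
B_P4 = 1 / 0.3032 = 3.2982
Highest B → broadest niche (most generalist): population P2 (B = 6.26).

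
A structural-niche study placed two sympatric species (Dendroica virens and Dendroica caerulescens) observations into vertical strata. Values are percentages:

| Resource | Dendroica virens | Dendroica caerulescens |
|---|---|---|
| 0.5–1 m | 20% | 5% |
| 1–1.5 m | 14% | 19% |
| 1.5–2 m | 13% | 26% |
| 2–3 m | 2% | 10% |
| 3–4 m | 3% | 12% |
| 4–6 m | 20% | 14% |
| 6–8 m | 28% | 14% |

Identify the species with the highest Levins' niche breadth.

Dendroica caerulescens

Convert percentages to proportions (divide by 100).
Σp_vireᵢ² = 0.20² + 0.14² + 0.13² + 0.02² + 0.03² + 0.20² + 0.28² = 0.0400 + 0.0196 + 0.0169 + 0.0004 + 0.0009 + 0.0400 + 0.0784 = 0.1962
B_vire = 1 / 0.1962 = 5.0968
Σp_caerᵢ² = 0.05² + 0.19² + 0.26² + 0.10² + 0.12² + 0.14² + 0.14² = 0.0025 + 0.0361 + 0.0676 + 0.0100 + 0.0144 + 0.0196 + 0.0196 = 0.1698
B_caer = 1 / 0.1698 = 5.8893
Highest B → broadest niche (most generalist): Dendroica caerulescens (B = 5.89).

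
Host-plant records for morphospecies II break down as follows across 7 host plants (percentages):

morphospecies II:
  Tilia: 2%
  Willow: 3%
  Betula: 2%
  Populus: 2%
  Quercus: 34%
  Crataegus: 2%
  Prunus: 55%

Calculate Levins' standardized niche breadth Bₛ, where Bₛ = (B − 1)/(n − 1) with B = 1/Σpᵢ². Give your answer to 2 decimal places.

0.23

Convert percentages to proportions (divide by 100).
Σpᵢ² = 0.02² + 0.03² + 0.02² + 0.02² + 0.34² + 0.02² + 0.55² = 0.0004 + 0.0009 + 0.0004 + 0.0004 + 0.1156 + 0.0004 + 0.3025 = 0.4206
B = 1 / 0.4206 = 2.3776
Bₛ = (B − 1)/(n − 1) = (2.3776 − 1)/(7 − 1) = 1.3776/6 = 0.2296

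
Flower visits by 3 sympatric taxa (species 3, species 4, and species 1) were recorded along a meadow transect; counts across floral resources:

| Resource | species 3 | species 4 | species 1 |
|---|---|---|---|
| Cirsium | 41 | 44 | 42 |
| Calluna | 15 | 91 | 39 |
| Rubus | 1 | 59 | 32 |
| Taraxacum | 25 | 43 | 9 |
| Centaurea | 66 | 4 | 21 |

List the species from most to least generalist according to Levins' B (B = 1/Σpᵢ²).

species 1 > species 4 > species 3

Proportions for species 3 (n=148): 41/148=0.2770, 15/148=0.1014, 1/148=0.0068, 25/148=0.1689, 66/148=0.4459
Proportions for species 4 (n=241): 44/241=0.1826, 91/241=0.3776, 59/241=0.2448, 43/241=0.1784, 4/241=0.0166
Proportions for species 1 (n=143): 42/143=0.2937, 39/143=0.2727, 32/143=0.2238, 9/143=0.0629, 21/143=0.1469
Σp_3ᵢ² = 0.2770² + 0.1014² + 0.0068² + 0.1689² + 0.4459² = 0.076729 + 0.010282 + 0.000046 + 0.028527 + 0.198827 = 0.314411
B_3 = 1 / 0.314411 = 3.1806
Σp_4ᵢ² = 0.1826² + 0.3776² + 0.2448² + 0.1784² + 0.0166² = 0.033343 + 0.142582 + 0.059927 + 0.031827 + 0.000276 = 0.267955
B_4 = 1 / 0.267955 = 3.7320
Σp_1ᵢ² = 0.2937² + 0.2727² + 0.2238² + 0.0629² + 0.1469² = 0.086260 + 0.074365 + 0.050086 + 0.003956 + 0.021580 = 0.236247
B_1 = 1 / 0.236247 = 4.2329
Ranking by B (broadest → narrowest): species 1 (4.23) > species 4 (3.73) > species 3 (3.18)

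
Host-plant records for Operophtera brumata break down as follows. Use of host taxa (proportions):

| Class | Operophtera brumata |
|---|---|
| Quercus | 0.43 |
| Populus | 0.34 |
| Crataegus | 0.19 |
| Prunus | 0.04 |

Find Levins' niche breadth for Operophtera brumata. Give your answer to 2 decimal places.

Σpᵢ² = 0.43² + 0.34² + 0.19² + 0.04² = 0.1849 + 0.1156 + 0.0361 + 0.0016 = 0.3382
B = 1 / 0.3382 = 2.9568

2.96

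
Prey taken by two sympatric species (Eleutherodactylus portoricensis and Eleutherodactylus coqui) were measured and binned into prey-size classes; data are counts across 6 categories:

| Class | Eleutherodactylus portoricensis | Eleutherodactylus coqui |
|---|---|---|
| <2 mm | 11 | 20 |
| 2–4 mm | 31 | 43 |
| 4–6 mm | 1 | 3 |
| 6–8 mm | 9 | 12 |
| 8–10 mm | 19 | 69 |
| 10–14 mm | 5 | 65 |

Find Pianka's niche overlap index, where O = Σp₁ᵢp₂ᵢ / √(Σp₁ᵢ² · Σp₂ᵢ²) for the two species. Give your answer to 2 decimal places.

0.79

Proportions for Eleutherodactylus portoricensis (n=76): 11/76=0.1447, 31/76=0.4079, 1/76=0.0132, 9/76=0.1184, 19/76=0.2500, 5/76=0.0658
Proportions for Eleutherodactylus coqui (n=212): 20/212=0.0943, 43/212=0.2028, 3/212=0.0142, 12/212=0.0566, 69/212=0.3255, 65/212=0.3066
Σ p₁ᵢp₂ᵢ = 0.013645 + 0.082722 + 0.000187 + 0.006701 + 0.081375 + 0.020174 = 0.204804
Σp_1ᵢ² = 0.1447² + 0.4079² + 0.0132² + 0.1184² + 0.2500² + 0.0658² = 0.020938 + 0.166382 + 0.000174 + 0.014019 + 0.062500 + 0.004330 = 0.268343
Σp_2ᵢ² = 0.0943² + 0.2028² + 0.0142² + 0.0566² + 0.3255² + 0.3066² = 0.008892 + 0.041128 + 0.000202 + 0.003204 + 0.105950 + 0.094004 = 0.253380
O = 0.204804 / √(0.268343 × 0.253380) = 0.204804 / 0.2607542 = 0.7854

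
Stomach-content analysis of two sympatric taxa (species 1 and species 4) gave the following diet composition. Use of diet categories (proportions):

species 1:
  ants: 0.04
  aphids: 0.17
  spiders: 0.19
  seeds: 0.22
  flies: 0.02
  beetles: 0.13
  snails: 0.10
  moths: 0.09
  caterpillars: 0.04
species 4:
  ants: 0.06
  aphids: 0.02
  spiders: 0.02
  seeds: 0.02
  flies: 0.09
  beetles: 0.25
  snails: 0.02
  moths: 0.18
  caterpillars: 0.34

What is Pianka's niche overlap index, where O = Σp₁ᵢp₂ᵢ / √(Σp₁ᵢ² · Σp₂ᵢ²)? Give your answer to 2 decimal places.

0.43

Σ p₁ᵢp₂ᵢ = 0.0024 + 0.0034 + 0.0038 + 0.0044 + 0.0018 + 0.0325 + 0.0020 + 0.0162 + 0.0136 = 0.0801
Σp_1ᵢ² = 0.04² + 0.17² + 0.19² + 0.22² + 0.02² + 0.13² + 0.10² + 0.09² + 0.04² = 0.0016 + 0.0289 + 0.0361 + 0.0484 + 0.0004 + 0.0169 + 0.0100 + 0.0081 + 0.0016 = 0.1520
Σp_2ᵢ² = 0.06² + 0.02² + 0.02² + 0.02² + 0.09² + 0.25² + 0.02² + 0.18² + 0.34² = 0.0036 + 0.0004 + 0.0004 + 0.0004 + 0.0081 + 0.0625 + 0.0004 + 0.0324 + 0.1156 = 0.2238
O = 0.0801 / √(0.1520 × 0.2238) = 0.0801 / 0.18444 = 0.4343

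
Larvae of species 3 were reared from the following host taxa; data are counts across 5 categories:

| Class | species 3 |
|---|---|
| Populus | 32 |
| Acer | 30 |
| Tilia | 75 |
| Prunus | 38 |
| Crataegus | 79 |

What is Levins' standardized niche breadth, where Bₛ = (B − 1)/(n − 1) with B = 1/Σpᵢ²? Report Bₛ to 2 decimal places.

Proportions for species 3 (n=254): 32/254=0.1260, 30/254=0.1181, 75/254=0.2953, 38/254=0.1496, 79/254=0.3110
Σpᵢ² = 0.1260² + 0.1181² + 0.2953² + 0.1496² + 0.3110² = 0.015876 + 0.013948 + 0.087202 + 0.022380 + 0.096721 = 0.236127
B = 1 / 0.236127 = 4.2350
Bₛ = (B − 1)/(n − 1) = (4.2350 − 1)/(5 − 1) = 3.2350/4 = 0.8088

0.81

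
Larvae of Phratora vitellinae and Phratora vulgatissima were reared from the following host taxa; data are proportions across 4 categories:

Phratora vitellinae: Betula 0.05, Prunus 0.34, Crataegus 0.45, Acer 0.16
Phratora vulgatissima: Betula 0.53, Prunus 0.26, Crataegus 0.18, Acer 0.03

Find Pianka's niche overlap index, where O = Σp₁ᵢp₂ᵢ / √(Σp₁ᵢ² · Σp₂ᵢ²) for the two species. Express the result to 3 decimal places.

Σ p₁ᵢp₂ᵢ = 0.0265 + 0.0884 + 0.0810 + 0.0048 = 0.2007
Σp_1ᵢ² = 0.05² + 0.34² + 0.45² + 0.16² = 0.0025 + 0.1156 + 0.2025 + 0.0256 = 0.3462
Σp_2ᵢ² = 0.53² + 0.26² + 0.18² + 0.03² = 0.2809 + 0.0676 + 0.0324 + 0.0009 = 0.3818
O = 0.2007 / √(0.3462 × 0.3818) = 0.2007 / 0.363565 = 0.55203

0.552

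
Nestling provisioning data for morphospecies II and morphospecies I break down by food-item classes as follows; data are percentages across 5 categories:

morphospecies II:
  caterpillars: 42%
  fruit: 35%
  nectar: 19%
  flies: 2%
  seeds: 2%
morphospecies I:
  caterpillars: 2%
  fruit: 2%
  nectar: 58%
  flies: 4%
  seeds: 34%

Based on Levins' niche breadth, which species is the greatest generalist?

morphospecies II

Convert percentages to proportions (divide by 100).
Σp_IIᵢ² = 0.42² + 0.35² + 0.19² + 0.02² + 0.02² = 0.1764 + 0.1225 + 0.0361 + 0.0004 + 0.0004 = 0.3358
B_II = 1 / 0.3358 = 2.9780
Σp_Iᵢ² = 0.02² + 0.02² + 0.58² + 0.04² + 0.34² = 0.0004 + 0.0004 + 0.3364 + 0.0016 + 0.1156 = 0.4544
B_I = 1 / 0.4544 = 2.2007
Highest B → broadest niche (most generalist): morphospecies II (B = 2.98).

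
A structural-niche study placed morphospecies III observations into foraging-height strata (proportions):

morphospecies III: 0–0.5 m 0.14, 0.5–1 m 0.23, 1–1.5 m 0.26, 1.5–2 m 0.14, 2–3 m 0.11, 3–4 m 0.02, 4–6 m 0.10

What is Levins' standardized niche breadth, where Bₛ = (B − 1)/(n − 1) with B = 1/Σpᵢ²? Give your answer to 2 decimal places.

0.75

Σpᵢ² = 0.14² + 0.23² + 0.26² + 0.14² + 0.11² + 0.02² + 0.10² = 0.0196 + 0.0529 + 0.0676 + 0.0196 + 0.0121 + 0.0004 + 0.0100 = 0.1822
B = 1 / 0.1822 = 5.4885
Bₛ = (B − 1)/(n − 1) = (5.4885 − 1)/(7 − 1) = 4.4885/6 = 0.7481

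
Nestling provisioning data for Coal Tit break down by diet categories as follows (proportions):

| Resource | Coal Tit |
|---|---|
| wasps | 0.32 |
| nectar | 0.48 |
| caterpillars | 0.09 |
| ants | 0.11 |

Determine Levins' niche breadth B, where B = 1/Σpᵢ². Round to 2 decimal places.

2.83

Σpᵢ² = 0.32² + 0.48² + 0.09² + 0.11² = 0.1024 + 0.2304 + 0.0081 + 0.0121 = 0.3530
B = 1 / 0.3530 = 2.8329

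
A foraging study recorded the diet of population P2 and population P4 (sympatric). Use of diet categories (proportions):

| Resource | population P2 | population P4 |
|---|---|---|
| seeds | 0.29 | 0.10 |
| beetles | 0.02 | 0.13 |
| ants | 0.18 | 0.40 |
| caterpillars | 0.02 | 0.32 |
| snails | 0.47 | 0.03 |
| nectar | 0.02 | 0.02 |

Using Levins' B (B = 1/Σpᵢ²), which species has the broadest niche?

Σp_P2ᵢ² = 0.29² + 0.02² + 0.18² + 0.02² + 0.47² + 0.02² = 0.0841 + 0.0004 + 0.0324 + 0.0004 + 0.2209 + 0.0004 = 0.3386
B_P2 = 1 / 0.3386 = 2.9533
Σp_P4ᵢ² = 0.10² + 0.13² + 0.40² + 0.32² + 0.03² + 0.02² = 0.0100 + 0.0169 + 0.1600 + 0.1024 + 0.0009 + 0.0004 = 0.2906
B_P4 = 1 / 0.2906 = 3.4412
Highest B → broadest niche (most generalist): population P4 (B = 3.44).

population P4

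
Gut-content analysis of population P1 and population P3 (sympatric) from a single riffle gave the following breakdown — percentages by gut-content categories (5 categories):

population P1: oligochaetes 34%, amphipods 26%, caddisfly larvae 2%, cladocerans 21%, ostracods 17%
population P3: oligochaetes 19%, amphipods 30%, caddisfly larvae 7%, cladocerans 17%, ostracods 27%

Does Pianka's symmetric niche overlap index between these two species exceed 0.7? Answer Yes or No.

Yes

Convert percentages to proportions (divide by 100).
Σ p₁ᵢp₂ᵢ = 0.0646 + 0.0780 + 0.0014 + 0.0357 + 0.0459 = 0.2256
Σp_1ᵢ² = 0.34² + 0.26² + 0.02² + 0.21² + 0.17² = 0.1156 + 0.0676 + 0.0004 + 0.0441 + 0.0289 = 0.2566
Σp_2ᵢ² = 0.19² + 0.30² + 0.07² + 0.17² + 0.27² = 0.0361 + 0.0900 + 0.0049 + 0.0289 + 0.0729 = 0.2328
O = 0.2256 / √(0.2566 × 0.2328) = 0.2256 / 0.24441 = 0.9230
O = 0.9230 > 0.7 → Yes.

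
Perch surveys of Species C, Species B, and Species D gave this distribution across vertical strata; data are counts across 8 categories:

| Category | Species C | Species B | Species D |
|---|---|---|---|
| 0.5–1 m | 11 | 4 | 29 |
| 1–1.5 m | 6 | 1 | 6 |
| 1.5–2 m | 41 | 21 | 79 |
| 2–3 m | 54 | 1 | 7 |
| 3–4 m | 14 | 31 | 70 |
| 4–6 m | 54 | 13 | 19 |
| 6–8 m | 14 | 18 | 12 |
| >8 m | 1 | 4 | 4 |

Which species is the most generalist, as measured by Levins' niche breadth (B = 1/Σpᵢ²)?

Species C

Proportions for Species C (n=195): 11/195=0.0564, 6/195=0.0308, 41/195=0.2103, 54/195=0.2769, 14/195=0.0718, 54/195=0.2769, 14/195=0.0718, 1/195=0.0051
Proportions for Species B (n=93): 4/93=0.0430, 1/93=0.0108, 21/93=0.2258, 1/93=0.0108, 31/93=0.3333, 13/93=0.1398, 18/93=0.1935, 4/93=0.0430
Proportions for Species D (n=226): 29/226=0.1283, 6/226=0.0265, 79/226=0.3496, 7/226=0.0310, 70/226=0.3097, 19/226=0.0841, 12/226=0.0531, 4/226=0.0177
Σp_Cᵢ² = 0.0564² + 0.0308² + 0.2103² + 0.2769² + 0.0718² + 0.2769² + 0.0718² + 0.0051² = 0.003181 + 0.000949 + 0.044226 + 0.076674 + 0.005155 + 0.076674 + 0.005155 + 0.000026 = 0.212040
B_C = 1 / 0.212040 = 4.7161
Σp_Bᵢ² = 0.0430² + 0.0108² + 0.2258² + 0.0108² + 0.3333² + 0.1398² + 0.1935² + 0.0430² = 0.001849 + 0.000117 + 0.050986 + 0.000117 + 0.111089 + 0.019544 + 0.037442 + 0.001849 = 0.222993
B_B = 1 / 0.222993 = 4.4844
Σp_Dᵢ² = 0.1283² + 0.0265² + 0.3496² + 0.0310² + 0.3097² + 0.0841² + 0.0531² + 0.0177² = 0.016461 + 0.000702 + 0.122220 + 0.000961 + 0.095914 + 0.007073 + 0.002820 + 0.000313 = 0.246464
B_D = 1 / 0.246464 = 4.0574
Highest B → broadest niche (most generalist): Species C (B = 4.72).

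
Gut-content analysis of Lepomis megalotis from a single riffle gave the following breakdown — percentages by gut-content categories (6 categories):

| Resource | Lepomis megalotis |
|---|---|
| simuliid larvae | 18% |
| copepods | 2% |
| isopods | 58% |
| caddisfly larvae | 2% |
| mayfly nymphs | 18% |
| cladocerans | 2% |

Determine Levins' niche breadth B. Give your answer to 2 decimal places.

2.49

Convert percentages to proportions (divide by 100).
Σpᵢ² = 0.18² + 0.02² + 0.58² + 0.02² + 0.18² + 0.02² = 0.0324 + 0.0004 + 0.3364 + 0.0004 + 0.0324 + 0.0004 = 0.4024
B = 1 / 0.4024 = 2.4851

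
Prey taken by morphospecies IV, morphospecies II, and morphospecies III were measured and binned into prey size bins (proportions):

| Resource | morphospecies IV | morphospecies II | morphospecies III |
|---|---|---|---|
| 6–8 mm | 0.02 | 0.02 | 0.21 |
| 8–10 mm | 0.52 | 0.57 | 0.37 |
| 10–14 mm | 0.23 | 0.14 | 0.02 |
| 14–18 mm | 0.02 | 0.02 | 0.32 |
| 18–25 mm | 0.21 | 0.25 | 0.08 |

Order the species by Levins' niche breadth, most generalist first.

Σp_IVᵢ² = 0.02² + 0.52² + 0.23² + 0.02² + 0.21² = 0.0004 + 0.2704 + 0.0529 + 0.0004 + 0.0441 = 0.3682
B_IV = 1 / 0.3682 = 2.7159
Σp_IIᵢ² = 0.02² + 0.57² + 0.14² + 0.02² + 0.25² = 0.0004 + 0.3249 + 0.0196 + 0.0004 + 0.0625 = 0.4078
B_II = 1 / 0.4078 = 2.4522
Σp_IIIᵢ² = 0.21² + 0.37² + 0.02² + 0.32² + 0.08² = 0.0441 + 0.1369 + 0.0004 + 0.1024 + 0.0064 = 0.2902
B_III = 1 / 0.2902 = 3.4459
Ranking by B (broadest → narrowest): morphospecies III (3.45) > morphospecies IV (2.72) > morphospecies II (2.45)

morphospecies III > morphospecies IV > morphospecies II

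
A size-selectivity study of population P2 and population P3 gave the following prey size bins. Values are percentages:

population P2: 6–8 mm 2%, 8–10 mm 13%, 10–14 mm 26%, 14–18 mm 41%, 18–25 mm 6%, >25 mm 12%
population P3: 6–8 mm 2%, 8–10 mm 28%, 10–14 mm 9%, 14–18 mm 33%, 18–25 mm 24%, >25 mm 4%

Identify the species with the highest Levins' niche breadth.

population P3

Convert percentages to proportions (divide by 100).
Σp_P2ᵢ² = 0.02² + 0.13² + 0.26² + 0.41² + 0.06² + 0.12² = 0.0004 + 0.0169 + 0.0676 + 0.1681 + 0.0036 + 0.0144 = 0.2710
B_P2 = 1 / 0.2710 = 3.6900
Σp_P3ᵢ² = 0.02² + 0.28² + 0.09² + 0.33² + 0.24² + 0.04² = 0.0004 + 0.0784 + 0.0081 + 0.1089 + 0.0576 + 0.0016 = 0.2550
B_P3 = 1 / 0.2550 = 3.9216
Highest B → broadest niche (most generalist): population P3 (B = 3.92).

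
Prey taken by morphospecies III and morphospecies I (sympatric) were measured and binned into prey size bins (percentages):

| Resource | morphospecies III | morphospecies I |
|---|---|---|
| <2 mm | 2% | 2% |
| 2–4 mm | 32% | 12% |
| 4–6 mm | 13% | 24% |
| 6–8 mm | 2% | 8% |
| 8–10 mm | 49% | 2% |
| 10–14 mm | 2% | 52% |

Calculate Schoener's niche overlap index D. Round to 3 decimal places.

Convert percentages to proportions (divide by 100).
Σ|p₁ᵢ − p₂ᵢ| = 0.00 + 0.20 + 0.11 + 0.06 + 0.47 + 0.50 = 1.34
D = 1 − ½ × 1.34 = 1 − 0.670 = 0.33000

0.330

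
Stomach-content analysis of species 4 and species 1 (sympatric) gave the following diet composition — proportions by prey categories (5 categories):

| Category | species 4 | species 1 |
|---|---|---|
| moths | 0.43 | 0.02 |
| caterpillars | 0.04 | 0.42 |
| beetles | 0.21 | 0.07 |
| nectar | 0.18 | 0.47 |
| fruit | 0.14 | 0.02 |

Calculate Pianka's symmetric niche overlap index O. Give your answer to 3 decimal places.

0.378

Σ p₁ᵢp₂ᵢ = 0.0086 + 0.0168 + 0.0147 + 0.0846 + 0.0028 = 0.1275
Σp_1ᵢ² = 0.43² + 0.04² + 0.21² + 0.18² + 0.14² = 0.1849 + 0.0016 + 0.0441 + 0.0324 + 0.0196 = 0.2826
Σp_2ᵢ² = 0.02² + 0.42² + 0.07² + 0.47² + 0.02² = 0.0004 + 0.1764 + 0.0049 + 0.2209 + 0.0004 = 0.4030
O = 0.1275 / √(0.2826 × 0.4030) = 0.1275 / 0.337473 = 0.37781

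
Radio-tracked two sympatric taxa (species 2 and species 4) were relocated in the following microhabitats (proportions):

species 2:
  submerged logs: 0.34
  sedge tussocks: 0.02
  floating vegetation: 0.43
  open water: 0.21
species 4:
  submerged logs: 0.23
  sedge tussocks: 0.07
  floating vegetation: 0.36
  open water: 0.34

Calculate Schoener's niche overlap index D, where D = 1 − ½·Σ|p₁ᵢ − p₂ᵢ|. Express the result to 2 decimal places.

Σ|p₁ᵢ − p₂ᵢ| = 0.11 + 0.05 + 0.07 + 0.13 = 0.36
D = 1 − ½ × 0.36 = 1 − 0.180 = 0.8200

0.82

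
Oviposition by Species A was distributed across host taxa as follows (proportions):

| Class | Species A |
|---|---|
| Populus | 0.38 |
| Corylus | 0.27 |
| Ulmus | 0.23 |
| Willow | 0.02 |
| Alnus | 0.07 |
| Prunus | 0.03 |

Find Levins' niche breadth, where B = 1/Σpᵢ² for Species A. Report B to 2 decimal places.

3.62

Σpᵢ² = 0.38² + 0.27² + 0.23² + 0.02² + 0.07² + 0.03² = 0.1444 + 0.0729 + 0.0529 + 0.0004 + 0.0049 + 0.0009 = 0.2764
B = 1 / 0.2764 = 3.6179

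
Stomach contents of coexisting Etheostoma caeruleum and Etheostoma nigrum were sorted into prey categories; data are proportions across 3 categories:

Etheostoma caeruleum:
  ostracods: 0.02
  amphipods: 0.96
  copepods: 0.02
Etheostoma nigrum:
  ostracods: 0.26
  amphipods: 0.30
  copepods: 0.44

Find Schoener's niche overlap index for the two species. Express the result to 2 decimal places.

Σ|p₁ᵢ − p₂ᵢ| = 0.24 + 0.66 + 0.42 = 1.32
D = 1 − ½ × 1.32 = 1 − 0.660 = 0.3400

0.34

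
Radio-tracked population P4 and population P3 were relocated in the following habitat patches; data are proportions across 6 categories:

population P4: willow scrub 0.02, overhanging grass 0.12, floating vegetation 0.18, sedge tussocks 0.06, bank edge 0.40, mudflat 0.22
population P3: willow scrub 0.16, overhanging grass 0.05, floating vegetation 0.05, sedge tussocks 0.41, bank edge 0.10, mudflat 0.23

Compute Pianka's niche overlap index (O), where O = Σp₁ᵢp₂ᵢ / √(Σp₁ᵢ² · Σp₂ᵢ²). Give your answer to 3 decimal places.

Σ p₁ᵢp₂ᵢ = 0.0032 + 0.0060 + 0.0090 + 0.0246 + 0.0400 + 0.0506 = 0.1334
Σp_1ᵢ² = 0.02² + 0.12² + 0.18² + 0.06² + 0.40² + 0.22² = 0.0004 + 0.0144 + 0.0324 + 0.0036 + 0.1600 + 0.0484 = 0.2592
Σp_2ᵢ² = 0.16² + 0.05² + 0.05² + 0.41² + 0.10² + 0.23² = 0.0256 + 0.0025 + 0.0025 + 0.1681 + 0.0100 + 0.0529 = 0.2616
O = 0.1334 / √(0.2592 × 0.2616) = 0.1334 / 0.260397 = 0.51229

0.512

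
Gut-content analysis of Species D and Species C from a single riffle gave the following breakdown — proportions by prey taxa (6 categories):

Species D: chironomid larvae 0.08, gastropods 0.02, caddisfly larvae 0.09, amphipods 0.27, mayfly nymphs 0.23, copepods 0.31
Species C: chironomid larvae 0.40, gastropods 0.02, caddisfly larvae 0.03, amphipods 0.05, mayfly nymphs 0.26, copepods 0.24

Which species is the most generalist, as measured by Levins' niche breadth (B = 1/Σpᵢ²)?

Σp_Dᵢ² = 0.08² + 0.02² + 0.09² + 0.27² + 0.23² + 0.31² = 0.0064 + 0.0004 + 0.0081 + 0.0729 + 0.0529 + 0.0961 = 0.2368
B_D = 1 / 0.2368 = 4.2230
Σp_Cᵢ² = 0.40² + 0.02² + 0.03² + 0.05² + 0.26² + 0.24² = 0.1600 + 0.0004 + 0.0009 + 0.0025 + 0.0676 + 0.0576 = 0.2890
B_C = 1 / 0.2890 = 3.4602
Highest B → broadest niche (most generalist): Species D (B = 4.22).

Species D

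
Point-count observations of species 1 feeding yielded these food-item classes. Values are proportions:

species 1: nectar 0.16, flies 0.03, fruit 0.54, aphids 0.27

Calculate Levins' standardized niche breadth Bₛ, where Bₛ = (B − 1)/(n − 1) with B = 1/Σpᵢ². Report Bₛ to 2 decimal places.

Σpᵢ² = 0.16² + 0.03² + 0.54² + 0.27² = 0.0256 + 0.0009 + 0.2916 + 0.0729 = 0.3910
B = 1 / 0.3910 = 2.5575
Bₛ = (B − 1)/(n − 1) = (2.5575 − 1)/(4 − 1) = 1.5575/3 = 0.5192

0.52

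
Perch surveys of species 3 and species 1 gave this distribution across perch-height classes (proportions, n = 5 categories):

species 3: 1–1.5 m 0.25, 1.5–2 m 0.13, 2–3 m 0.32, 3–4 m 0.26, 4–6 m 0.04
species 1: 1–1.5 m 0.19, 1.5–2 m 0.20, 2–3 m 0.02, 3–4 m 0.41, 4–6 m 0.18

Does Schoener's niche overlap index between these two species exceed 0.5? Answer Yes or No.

Σ|p₁ᵢ − p₂ᵢ| = 0.06 + 0.07 + 0.30 + 0.15 + 0.14 = 0.72
D = 1 − ½ × 0.72 = 1 − 0.360 = 0.6400
D = 0.6400 > 0.5 → Yes.

Yes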